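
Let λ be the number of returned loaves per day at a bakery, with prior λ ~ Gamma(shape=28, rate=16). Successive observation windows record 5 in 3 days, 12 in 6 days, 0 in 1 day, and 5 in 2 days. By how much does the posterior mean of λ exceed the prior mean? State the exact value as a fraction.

Total count: 5 + 12 + 0 + 5 = 22.
Total exposure: 3 + 6 + 1 + 2 = 12 days.
Conjugate update: add total count to the shape and total exposure to the rate, giving Gamma(50, 28).
Posterior mean = 50/28 = 25/14; prior mean = 28/16 = 7/4. Difference = 25/14 − 7/4 = 1/28.

1/28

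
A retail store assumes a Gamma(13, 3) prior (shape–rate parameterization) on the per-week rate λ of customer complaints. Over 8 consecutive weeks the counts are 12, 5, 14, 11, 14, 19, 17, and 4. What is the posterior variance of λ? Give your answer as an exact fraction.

Total count: 12 + 5 + 14 + 11 + 14 + 19 + 17 + 4 = 96.
Total exposure: 8 weeks.
By Gamma–Poisson conjugacy, the posterior is Gamma(α + Σx, β + Σt) = Gamma(13 + 96, 3 + 8) = Gamma(109, 11).
Posterior variance = α'/β'² = 109/121.

109/121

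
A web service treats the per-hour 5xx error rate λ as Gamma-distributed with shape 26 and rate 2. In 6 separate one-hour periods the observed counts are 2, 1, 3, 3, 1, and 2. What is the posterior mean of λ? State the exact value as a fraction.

Total count: 2 + 1 + 3 + 3 + 1 + 2 = 12.
Total exposure: 6 hours.
Gamma(α, β) with Poisson data over total exposure Σt gives posterior Gamma(α+Σx, β+Σt) = Gamma(38, 8).
Posterior mean = α'/β' = 38/8 = 19/4.

19/4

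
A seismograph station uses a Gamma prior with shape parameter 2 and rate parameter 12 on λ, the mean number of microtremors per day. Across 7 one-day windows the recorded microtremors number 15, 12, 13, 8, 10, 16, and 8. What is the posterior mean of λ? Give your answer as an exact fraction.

84/19

Total count: 15 + 12 + 13 + 8 + 10 + 16 + 8 = 82.
Total exposure: 7 days.
By Gamma–Poisson conjugacy, the posterior is Gamma(α + Σx, β + Σt) = Gamma(2 + 82, 12 + 7) = Gamma(84, 19).
Posterior mean = α'/β' = 84/19.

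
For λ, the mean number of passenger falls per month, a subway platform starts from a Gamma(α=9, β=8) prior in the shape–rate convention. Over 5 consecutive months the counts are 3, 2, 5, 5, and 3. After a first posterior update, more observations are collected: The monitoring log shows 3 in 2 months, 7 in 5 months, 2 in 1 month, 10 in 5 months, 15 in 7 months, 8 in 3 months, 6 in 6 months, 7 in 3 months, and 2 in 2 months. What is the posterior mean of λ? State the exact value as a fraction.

Total count: 3 + 2 + 5 + 5 + 3 = 18.
Total exposure: 5 months.
After the first batch: Gamma(9 + 18, 8 + 5) = Gamma(27, 13).
Total count: 3 + 7 + 2 + 10 + 15 + 8 + 6 + 7 + 2 = 60.
Total exposure: 2 + 5 + 1 + 5 + 7 + 3 + 6 + 3 + 2 = 34 months.
After the second batch: Gamma(27 + 60, 13 + 34) = Gamma(87, 47).
Posterior mean = α'/β' = 87/47.

87/47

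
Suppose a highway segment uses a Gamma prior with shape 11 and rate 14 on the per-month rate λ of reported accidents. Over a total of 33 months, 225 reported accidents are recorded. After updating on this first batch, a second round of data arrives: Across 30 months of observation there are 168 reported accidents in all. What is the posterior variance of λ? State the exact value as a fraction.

Total count 225 over total exposure 33 months.
After the first batch: Gamma(11 + 225, 14 + 33) = Gamma(236, 47).
Total count 168 over total exposure 30 months.
After the second batch: Gamma(236 + 168, 47 + 30) = Gamma(404, 77).
Posterior variance = α'/β'² = 404/5929.

404/5929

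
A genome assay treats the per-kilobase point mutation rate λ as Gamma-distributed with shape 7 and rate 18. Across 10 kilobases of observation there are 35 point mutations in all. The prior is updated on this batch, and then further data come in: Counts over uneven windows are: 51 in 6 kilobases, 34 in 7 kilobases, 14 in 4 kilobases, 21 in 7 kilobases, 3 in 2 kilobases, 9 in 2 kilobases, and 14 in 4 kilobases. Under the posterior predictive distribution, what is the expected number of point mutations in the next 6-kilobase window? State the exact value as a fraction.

94/5

Total count 35 over total exposure 10 kilobases.
After the first batch: Gamma(7 + 35, 18 + 10) = Gamma(42, 28).
Total count: 51 + 34 + 14 + 21 + 3 + 9 + 14 = 146.
Total exposure: 6 + 7 + 4 + 7 + 2 + 2 + 4 = 32 kilobases.
After the second batch: Gamma(42 + 146, 28 + 32) = Gamma(188, 60).
Predictive mean over a 6-kilobase window = T·E[λ|data] = 6·188/60 = 94/5.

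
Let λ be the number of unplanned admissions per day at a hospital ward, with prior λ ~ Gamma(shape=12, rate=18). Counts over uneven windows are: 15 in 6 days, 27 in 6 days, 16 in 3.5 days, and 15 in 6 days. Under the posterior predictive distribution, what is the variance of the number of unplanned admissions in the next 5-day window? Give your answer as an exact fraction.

Total count: 15 + 27 + 16 + 15 = 73.
Total exposure: 6 + 6 + 3.5 + 6 = 21.5 days.
Conjugate update: add total count to the shape and total exposure to the rate, giving Gamma(85, 79/2).
The posterior predictive for a window of length T is Negative Binomial with variance T·α'·(β'+T)/β'² = 5·85·(89/2)/(6241/4) = 75650/6241.

75650/6241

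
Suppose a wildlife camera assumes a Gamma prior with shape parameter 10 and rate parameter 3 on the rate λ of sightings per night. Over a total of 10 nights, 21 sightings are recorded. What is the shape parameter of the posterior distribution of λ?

31

Total count 21 over total exposure 10 nights.
Posterior: α' = 10 + 21 = 31, β' = 3 + 10 = 13.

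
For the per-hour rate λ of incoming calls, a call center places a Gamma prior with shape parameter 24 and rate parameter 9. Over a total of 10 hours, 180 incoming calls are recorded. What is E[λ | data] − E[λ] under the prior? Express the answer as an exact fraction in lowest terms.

460/57

Total count 180 over total exposure 10 hours.
The Gamma prior is conjugate for the Poisson rate, so λ | data ~ Gamma(24+180, 9+10) = Gamma(204, 19).
Posterior mean = 204/19 = 204/19; prior mean = 24/9 = 8/3. Difference = 204/19 − 8/3 = 460/57.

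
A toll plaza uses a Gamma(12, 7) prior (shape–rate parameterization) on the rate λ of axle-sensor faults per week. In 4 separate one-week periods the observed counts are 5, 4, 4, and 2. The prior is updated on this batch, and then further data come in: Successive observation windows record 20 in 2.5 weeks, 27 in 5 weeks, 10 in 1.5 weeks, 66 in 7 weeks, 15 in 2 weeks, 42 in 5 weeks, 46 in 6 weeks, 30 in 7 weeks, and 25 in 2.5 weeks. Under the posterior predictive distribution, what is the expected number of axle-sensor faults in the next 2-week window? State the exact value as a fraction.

112/9

Total count: 5 + 4 + 4 + 2 = 15.
Total exposure: 4 weeks.
After the first batch: Gamma(12 + 15, 7 + 4) = Gamma(27, 11).
Total count: 20 + 27 + 10 + 66 + 15 + 42 + 46 + 30 + 25 = 281.
Total exposure: 2.5 + 5 + 1.5 + 7 + 2 + 5 + 6 + 7 + 2.5 = 38.5 weeks.
After the second batch: Gamma(27 + 281, 11 + 38.5) = Gamma(308, 99/2).
Predictive mean over a 2-week window = T·E[λ|data] = 2·308/(99/2) = 112/9.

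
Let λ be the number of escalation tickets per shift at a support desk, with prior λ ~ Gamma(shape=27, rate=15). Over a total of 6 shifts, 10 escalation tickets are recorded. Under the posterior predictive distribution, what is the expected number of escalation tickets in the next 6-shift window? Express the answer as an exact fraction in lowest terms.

74/7

Total count 10 over total exposure 6 shifts.
Posterior: α' = 27 + 10 = 37, β' = 15 + 6 = 21.
Predictive mean over a 6-shift window = T·E[λ|data] = 6·37/21 = 74/7.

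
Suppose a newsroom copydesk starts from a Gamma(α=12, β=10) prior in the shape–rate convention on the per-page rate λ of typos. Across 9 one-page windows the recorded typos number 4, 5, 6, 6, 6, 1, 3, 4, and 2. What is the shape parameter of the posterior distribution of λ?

Total count: 4 + 5 + 6 + 6 + 6 + 1 + 3 + 4 + 2 = 37.
Total exposure: 9 pages.
Conjugate update: add total count to the shape and total exposure to the rate, giving Gamma(49, 19).

49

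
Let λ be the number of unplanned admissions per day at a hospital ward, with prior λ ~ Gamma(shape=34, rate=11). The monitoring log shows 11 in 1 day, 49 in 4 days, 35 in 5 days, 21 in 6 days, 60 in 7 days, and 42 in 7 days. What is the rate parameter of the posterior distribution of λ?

41

Total count: 11 + 49 + 35 + 21 + 60 + 42 = 218.
Total exposure: 1 + 4 + 5 + 6 + 7 + 7 = 30 days.
By Gamma–Poisson conjugacy, the posterior is Gamma(α + Σx, β + Σt) = Gamma(34 + 218, 11 + 30) = Gamma(252, 41).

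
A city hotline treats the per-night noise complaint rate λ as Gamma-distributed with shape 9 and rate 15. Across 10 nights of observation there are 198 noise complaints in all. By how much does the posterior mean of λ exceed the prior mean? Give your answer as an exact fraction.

192/25

Total count 198 over total exposure 10 nights.
By Gamma–Poisson conjugacy, the posterior is Gamma(α + Σx, β + Σt) = Gamma(9 + 198, 15 + 10) = Gamma(207, 25).
Posterior mean = 207/25 = 207/25; prior mean = 9/15 = 3/5. Difference = 207/25 − 3/5 = 192/25.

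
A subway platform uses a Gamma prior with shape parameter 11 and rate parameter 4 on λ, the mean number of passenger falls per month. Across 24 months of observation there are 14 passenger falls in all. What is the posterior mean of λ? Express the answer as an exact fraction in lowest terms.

Total count 14 over total exposure 24 months.
By Gamma–Poisson conjugacy, the posterior is Gamma(α + Σx, β + Σt) = Gamma(11 + 14, 4 + 24) = Gamma(25, 28).
Posterior mean = α'/β' = 25/28.

25/28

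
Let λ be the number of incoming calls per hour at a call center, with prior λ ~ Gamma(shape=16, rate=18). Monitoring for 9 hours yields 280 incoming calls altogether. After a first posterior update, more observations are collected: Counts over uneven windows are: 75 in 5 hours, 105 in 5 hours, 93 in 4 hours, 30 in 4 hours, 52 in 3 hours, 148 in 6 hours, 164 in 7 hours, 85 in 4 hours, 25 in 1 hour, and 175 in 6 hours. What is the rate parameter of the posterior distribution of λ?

72

Total count 280 over total exposure 9 hours.
After the first batch: Gamma(16 + 280, 18 + 9) = Gamma(296, 27).
Total count: 75 + 105 + 93 + 30 + 52 + 148 + 164 + 85 + 25 + 175 = 952.
Total exposure: 5 + 5 + 4 + 4 + 3 + 6 + 7 + 4 + 1 + 6 = 45 hours.
After the second batch: Gamma(296 + 952, 27 + 45) = Gamma(1248, 72).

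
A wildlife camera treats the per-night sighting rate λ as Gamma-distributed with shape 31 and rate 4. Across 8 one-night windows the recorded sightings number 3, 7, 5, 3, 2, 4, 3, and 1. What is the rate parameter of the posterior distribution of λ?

Total count: 3 + 7 + 5 + 3 + 2 + 4 + 3 + 1 = 28.
Total exposure: 8 nights.
By Gamma–Poisson conjugacy, the posterior is Gamma(α + Σx, β + Σt) = Gamma(31 + 28, 4 + 8) = Gamma(59, 12).

12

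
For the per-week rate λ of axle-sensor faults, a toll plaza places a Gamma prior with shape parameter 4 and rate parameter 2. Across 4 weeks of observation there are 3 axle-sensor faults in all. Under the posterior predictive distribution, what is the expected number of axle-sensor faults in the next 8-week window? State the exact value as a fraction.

28/3

Total count 3 over total exposure 4 weeks.
Gamma(α, β) with Poisson data over total exposure Σt gives posterior Gamma(α+Σx, β+Σt) = Gamma(7, 6).
Predictive mean over an 8-week window = T·E[λ|data] = 8·7/6 = 28/3.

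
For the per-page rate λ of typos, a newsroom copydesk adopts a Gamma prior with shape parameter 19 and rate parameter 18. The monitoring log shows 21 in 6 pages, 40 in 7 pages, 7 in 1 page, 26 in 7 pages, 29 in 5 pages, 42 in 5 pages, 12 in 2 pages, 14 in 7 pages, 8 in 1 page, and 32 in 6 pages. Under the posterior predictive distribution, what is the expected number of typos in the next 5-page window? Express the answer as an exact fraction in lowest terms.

Total count: 21 + 40 + 7 + 26 + 29 + 42 + 12 + 14 + 8 + 32 = 231.
Total exposure: 6 + 7 + 1 + 7 + 5 + 5 + 2 + 7 + 1 + 6 = 47 pages.
The Gamma prior is conjugate for the Poisson rate, so λ | data ~ Gamma(19+231, 18+47) = Gamma(250, 65).
Predictive mean over a 5-page window = T·E[λ|data] = 5·250/65 = 250/13.

250/13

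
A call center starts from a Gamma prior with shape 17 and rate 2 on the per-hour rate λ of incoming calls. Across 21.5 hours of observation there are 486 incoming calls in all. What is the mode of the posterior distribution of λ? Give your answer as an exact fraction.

Total count 486 over total exposure 21.5 hours.
By Gamma–Poisson conjugacy, the posterior is Gamma(α + Σx, β + Σt) = Gamma(17 + 486, 2 + 21.5) = Gamma(503, 47/2).
Posterior mode = (α'−1)/β' = 502/(47/2) = 1004/47.

1004/47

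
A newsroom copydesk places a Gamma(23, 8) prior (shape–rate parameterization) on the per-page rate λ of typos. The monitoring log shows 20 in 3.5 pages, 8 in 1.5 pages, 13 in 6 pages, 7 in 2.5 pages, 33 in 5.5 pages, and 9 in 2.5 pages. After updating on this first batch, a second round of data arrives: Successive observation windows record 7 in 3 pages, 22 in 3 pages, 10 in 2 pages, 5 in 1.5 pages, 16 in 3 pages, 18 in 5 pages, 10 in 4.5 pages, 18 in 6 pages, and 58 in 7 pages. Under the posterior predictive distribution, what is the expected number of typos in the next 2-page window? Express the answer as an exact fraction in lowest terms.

1108/129

Total count: 20 + 8 + 13 + 7 + 33 + 9 = 90.
Total exposure: 3.5 + 1.5 + 6 + 2.5 + 5.5 + 2.5 = 21.5 pages.
After the first batch: Gamma(23 + 90, 8 + 21.5) = Gamma(113, 59/2).
Total count: 7 + 22 + 10 + 5 + 16 + 18 + 10 + 18 + 58 = 164.
Total exposure: 3 + 3 + 2 + 1.5 + 3 + 5 + 4.5 + 6 + 7 = 35 pages.
After the second batch: Gamma(113 + 164, 59/2 + 35) = Gamma(277, 129/2).
Predictive mean over a 2-page window = T·E[λ|data] = 2·277/(129/2) = 1108/129.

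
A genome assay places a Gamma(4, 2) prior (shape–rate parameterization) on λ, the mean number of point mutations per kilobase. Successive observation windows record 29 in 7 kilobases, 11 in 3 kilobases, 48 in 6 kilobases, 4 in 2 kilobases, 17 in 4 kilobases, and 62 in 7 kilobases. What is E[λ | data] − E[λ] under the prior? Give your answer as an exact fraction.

Total count: 29 + 11 + 48 + 4 + 17 + 62 = 171.
Total exposure: 7 + 3 + 6 + 2 + 4 + 7 = 29 kilobases.
Conjugate update: add total count to the shape and total exposure to the rate, giving Gamma(175, 31).
Posterior mean = 175/31 = 175/31; prior mean = 4/2 = 2. Difference = 175/31 − 2 = 113/31.

113/31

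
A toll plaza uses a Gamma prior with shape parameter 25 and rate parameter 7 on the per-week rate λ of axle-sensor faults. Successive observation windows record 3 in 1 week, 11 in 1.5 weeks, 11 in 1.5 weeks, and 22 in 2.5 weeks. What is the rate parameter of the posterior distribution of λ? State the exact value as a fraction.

Total count: 3 + 11 + 11 + 22 = 47.
Total exposure: 1 + 1.5 + 1.5 + 2.5 = 6.5 weeks.
The Gamma prior is conjugate for the Poisson rate, so λ | data ~ Gamma(25+47, 7+6.5) = Gamma(72, 27/2).

27/2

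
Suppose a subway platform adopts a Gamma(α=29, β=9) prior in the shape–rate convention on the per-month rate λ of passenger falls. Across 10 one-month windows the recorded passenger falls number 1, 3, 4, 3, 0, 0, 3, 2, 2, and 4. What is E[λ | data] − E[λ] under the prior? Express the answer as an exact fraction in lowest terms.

Total count: 1 + 3 + 4 + 3 + 0 + 0 + 3 + 2 + 2 + 4 = 22.
Total exposure: 10 months.
Conjugate update: add total count to the shape and total exposure to the rate, giving Gamma(51, 19).
Posterior mean = 51/19 = 51/19; prior mean = 29/9 = 29/9. Difference = 51/19 − 29/9 = -92/171.

-92/171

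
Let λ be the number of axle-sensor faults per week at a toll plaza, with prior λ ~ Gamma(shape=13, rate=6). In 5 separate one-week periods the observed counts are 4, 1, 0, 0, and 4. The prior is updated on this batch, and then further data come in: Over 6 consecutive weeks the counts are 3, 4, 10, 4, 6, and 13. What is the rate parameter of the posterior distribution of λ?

17

Total count: 4 + 1 + 0 + 0 + 4 = 9.
Total exposure: 5 weeks.
After the first batch: Gamma(13 + 9, 6 + 5) = Gamma(22, 11).
Total count: 3 + 4 + 10 + 4 + 6 + 13 = 40.
Total exposure: 6 weeks.
After the second batch: Gamma(22 + 40, 11 + 6) = Gamma(62, 17).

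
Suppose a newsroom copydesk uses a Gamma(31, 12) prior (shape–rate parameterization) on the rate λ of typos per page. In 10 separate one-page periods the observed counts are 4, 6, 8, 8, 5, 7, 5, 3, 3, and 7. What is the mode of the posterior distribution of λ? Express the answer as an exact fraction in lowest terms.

43/11

Total count: 4 + 6 + 8 + 8 + 5 + 7 + 5 + 3 + 3 + 7 = 56.
Total exposure: 10 pages.
Gamma(α, β) with Poisson data over total exposure Σt gives posterior Gamma(α+Σx, β+Σt) = Gamma(87, 22).
Posterior mode = (α'−1)/β' = 86/22 = 43/11.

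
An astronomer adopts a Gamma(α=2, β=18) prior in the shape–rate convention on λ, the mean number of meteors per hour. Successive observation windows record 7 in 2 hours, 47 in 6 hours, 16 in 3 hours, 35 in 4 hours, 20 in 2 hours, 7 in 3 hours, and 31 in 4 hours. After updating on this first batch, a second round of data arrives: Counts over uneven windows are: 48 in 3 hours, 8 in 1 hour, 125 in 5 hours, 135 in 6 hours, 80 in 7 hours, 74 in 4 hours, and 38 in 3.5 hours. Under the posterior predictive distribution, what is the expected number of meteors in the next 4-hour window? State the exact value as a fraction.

5384/143

Total count: 7 + 47 + 16 + 35 + 20 + 7 + 31 = 163.
Total exposure: 2 + 6 + 3 + 4 + 2 + 3 + 4 = 24 hours.
After the first batch: Gamma(2 + 163, 18 + 24) = Gamma(165, 42).
Total count: 48 + 8 + 125 + 135 + 80 + 74 + 38 = 508.
Total exposure: 3 + 1 + 5 + 6 + 7 + 4 + 3.5 = 29.5 hours.
After the second batch: Gamma(165 + 508, 42 + 29.5) = Gamma(673, 143/2).
Predictive mean over a 4-hour window = T·E[λ|data] = 4·673/(143/2) = 5384/143.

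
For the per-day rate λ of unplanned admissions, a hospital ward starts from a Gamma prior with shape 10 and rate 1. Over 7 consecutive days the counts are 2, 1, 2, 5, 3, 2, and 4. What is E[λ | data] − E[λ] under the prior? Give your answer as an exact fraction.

-51/8

Total count: 2 + 1 + 2 + 5 + 3 + 2 + 4 = 19.
Total exposure: 7 days.
Conjugate update: add total count to the shape and total exposure to the rate, giving Gamma(29, 8).
Posterior mean = 29/8 = 29/8; prior mean = 10/1 = 10. Difference = 29/8 − 10 = -51/8.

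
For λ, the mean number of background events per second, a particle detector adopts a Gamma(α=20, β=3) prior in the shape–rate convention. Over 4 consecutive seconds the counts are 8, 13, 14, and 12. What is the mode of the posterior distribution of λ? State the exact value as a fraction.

Total count: 8 + 13 + 14 + 12 = 47.
Total exposure: 4 seconds.
The Gamma prior is conjugate for the Poisson rate, so λ | data ~ Gamma(20+47, 3+4) = Gamma(67, 7).
Posterior mode = (α'−1)/β' = 66/7.

66/7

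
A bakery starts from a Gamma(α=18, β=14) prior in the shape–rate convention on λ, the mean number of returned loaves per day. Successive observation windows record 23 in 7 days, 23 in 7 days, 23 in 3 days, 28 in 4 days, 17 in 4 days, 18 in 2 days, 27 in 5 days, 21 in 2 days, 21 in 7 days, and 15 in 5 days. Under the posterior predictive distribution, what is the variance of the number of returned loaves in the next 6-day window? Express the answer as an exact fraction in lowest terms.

Total count: 23 + 23 + 23 + 28 + 17 + 18 + 27 + 21 + 21 + 15 = 216.
Total exposure: 7 + 7 + 3 + 4 + 4 + 2 + 5 + 2 + 7 + 5 = 46 days.
Gamma(α, β) with Poisson data over total exposure Σt gives posterior Gamma(α+Σx, β+Σt) = Gamma(234, 60).
The posterior predictive for a window of length T is Negative Binomial with variance T·α'·(β'+T)/β'² = 6·234·66/3600 = 1287/50.

1287/50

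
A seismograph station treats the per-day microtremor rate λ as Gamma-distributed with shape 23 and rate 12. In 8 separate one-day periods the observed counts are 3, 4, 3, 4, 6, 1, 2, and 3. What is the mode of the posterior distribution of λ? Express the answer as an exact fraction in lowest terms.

12/5

Total count: 3 + 4 + 3 + 4 + 6 + 1 + 2 + 3 = 26.
Total exposure: 8 days.
By Gamma–Poisson conjugacy, the posterior is Gamma(α + Σx, β + Σt) = Gamma(23 + 26, 12 + 8) = Gamma(49, 20).
Posterior mode = (α'−1)/β' = 48/20 = 12/5.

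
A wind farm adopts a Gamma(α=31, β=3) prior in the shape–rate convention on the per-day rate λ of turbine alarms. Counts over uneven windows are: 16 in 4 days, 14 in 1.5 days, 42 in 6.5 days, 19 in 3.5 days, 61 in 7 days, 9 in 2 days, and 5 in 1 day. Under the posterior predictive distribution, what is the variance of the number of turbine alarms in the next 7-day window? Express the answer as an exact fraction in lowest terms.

Total count: 16 + 14 + 42 + 19 + 61 + 9 + 5 = 166.
Total exposure: 4 + 1.5 + 6.5 + 3.5 + 7 + 2 + 1 = 25.5 days.
Posterior: α' = 31 + 166 = 197, β' = 3 + 25.5 = 57/2.
The posterior predictive for a window of length T is Negative Binomial with variance T·α'·(β'+T)/β'² = 7·197·(71/2)/(3249/4) = 195818/3249.

195818/3249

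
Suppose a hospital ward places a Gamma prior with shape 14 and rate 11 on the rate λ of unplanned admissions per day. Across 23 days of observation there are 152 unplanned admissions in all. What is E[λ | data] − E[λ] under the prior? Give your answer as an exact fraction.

Total count 152 over total exposure 23 days.
Conjugate update: add total count to the shape and total exposure to the rate, giving Gamma(166, 34).
Posterior mean = 166/34 = 83/17; prior mean = 14/11 = 14/11. Difference = 83/17 − 14/11 = 675/187.

675/187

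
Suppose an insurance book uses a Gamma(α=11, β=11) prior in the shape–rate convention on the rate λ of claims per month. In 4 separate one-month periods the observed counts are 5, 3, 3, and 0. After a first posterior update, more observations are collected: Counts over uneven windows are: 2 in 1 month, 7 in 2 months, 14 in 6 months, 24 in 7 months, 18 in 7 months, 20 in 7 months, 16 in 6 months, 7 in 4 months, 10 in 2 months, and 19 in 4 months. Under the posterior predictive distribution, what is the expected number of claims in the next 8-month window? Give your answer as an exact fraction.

Total count: 5 + 3 + 3 + 0 = 11.
Total exposure: 4 months.
After the first batch: Gamma(11 + 11, 11 + 4) = Gamma(22, 15).
Total count: 2 + 7 + 14 + 24 + 18 + 20 + 16 + 7 + 10 + 19 = 137.
Total exposure: 1 + 2 + 6 + 7 + 7 + 7 + 6 + 4 + 2 + 4 = 46 months.
After the second batch: Gamma(22 + 137, 15 + 46) = Gamma(159, 61).
Predictive mean over an 8-month window = T·E[λ|data] = 8·159/61 = 1272/61.

1272/61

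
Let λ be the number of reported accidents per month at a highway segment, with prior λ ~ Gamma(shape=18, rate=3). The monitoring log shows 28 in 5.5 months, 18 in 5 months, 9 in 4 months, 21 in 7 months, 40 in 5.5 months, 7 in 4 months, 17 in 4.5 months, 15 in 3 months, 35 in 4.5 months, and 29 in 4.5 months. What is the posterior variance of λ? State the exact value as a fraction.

948/10201

Total count: 28 + 18 + 9 + 21 + 40 + 7 + 17 + 15 + 35 + 29 = 219.
Total exposure: 5.5 + 5 + 4 + 7 + 5.5 + 4 + 4.5 + 3 + 4.5 + 4.5 = 47.5 months.
Posterior: α' = 18 + 219 = 237, β' = 3 + 47.5 = 101/2.
Posterior variance = α'/β'² = 237/(10201/4) = 948/10201.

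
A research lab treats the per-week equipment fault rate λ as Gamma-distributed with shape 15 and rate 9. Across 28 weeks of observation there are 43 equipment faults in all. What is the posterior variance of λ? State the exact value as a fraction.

58/1369

Total count 43 over total exposure 28 weeks.
Posterior: α' = 15 + 43 = 58, β' = 9 + 28 = 37.
Posterior variance = α'/β'² = 58/1369.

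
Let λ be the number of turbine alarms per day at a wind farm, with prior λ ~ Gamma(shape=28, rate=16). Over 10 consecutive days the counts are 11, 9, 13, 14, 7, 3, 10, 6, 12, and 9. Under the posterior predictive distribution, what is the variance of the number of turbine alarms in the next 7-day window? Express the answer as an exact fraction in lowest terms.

14091/338

Total count: 11 + 9 + 13 + 14 + 7 + 3 + 10 + 6 + 12 + 9 = 94.
Total exposure: 10 days.
Conjugate update: add total count to the shape and total exposure to the rate, giving Gamma(122, 26).
The posterior predictive for a window of length T is Negative Binomial with variance T·α'·(β'+T)/β'² = 7·122·33/676 = 14091/338.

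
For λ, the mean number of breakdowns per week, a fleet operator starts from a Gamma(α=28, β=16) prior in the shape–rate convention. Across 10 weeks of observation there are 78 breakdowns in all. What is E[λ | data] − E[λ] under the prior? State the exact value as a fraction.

121/52

Total count 78 over total exposure 10 weeks.
Conjugate update: add total count to the shape and total exposure to the rate, giving Gamma(106, 26).
Posterior mean = 106/26 = 53/13; prior mean = 28/16 = 7/4. Difference = 53/13 − 7/4 = 121/52.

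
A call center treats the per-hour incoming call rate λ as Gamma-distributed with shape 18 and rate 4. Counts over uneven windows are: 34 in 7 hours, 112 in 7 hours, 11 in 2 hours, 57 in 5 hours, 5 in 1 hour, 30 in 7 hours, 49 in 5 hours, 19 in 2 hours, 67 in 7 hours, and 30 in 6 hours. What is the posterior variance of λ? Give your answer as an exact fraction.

Total count: 34 + 112 + 11 + 57 + 5 + 30 + 49 + 19 + 67 + 30 = 414.
Total exposure: 7 + 7 + 2 + 5 + 1 + 7 + 5 + 2 + 7 + 6 = 49 hours.
Gamma(α, β) with Poisson data over total exposure Σt gives posterior Gamma(α+Σx, β+Σt) = Gamma(432, 53).
Posterior variance = α'/β'² = 432/2809.

432/2809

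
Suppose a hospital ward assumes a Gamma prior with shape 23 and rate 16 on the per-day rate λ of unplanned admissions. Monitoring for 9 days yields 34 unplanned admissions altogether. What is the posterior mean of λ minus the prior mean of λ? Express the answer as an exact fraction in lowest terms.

Total count 34 over total exposure 9 days.
The Gamma prior is conjugate for the Poisson rate, so λ | data ~ Gamma(23+34, 16+9) = Gamma(57, 25).
Posterior mean = 57/25 = 57/25; prior mean = 23/16 = 23/16. Difference = 57/25 − 23/16 = 337/400.

337/400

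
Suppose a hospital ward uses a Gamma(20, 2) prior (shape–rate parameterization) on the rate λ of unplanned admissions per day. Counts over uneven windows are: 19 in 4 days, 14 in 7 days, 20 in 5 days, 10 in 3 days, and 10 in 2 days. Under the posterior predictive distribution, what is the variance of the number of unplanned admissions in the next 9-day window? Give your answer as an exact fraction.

26784/529

Total count: 19 + 14 + 20 + 10 + 10 = 73.
Total exposure: 4 + 7 + 5 + 3 + 2 = 21 days.
Gamma(α, β) with Poisson data over total exposure Σt gives posterior Gamma(α+Σx, β+Σt) = Gamma(93, 23).
The posterior predictive for a window of length T is Negative Binomial with variance T·α'·(β'+T)/β'² = 9·93·32/529 = 26784/529.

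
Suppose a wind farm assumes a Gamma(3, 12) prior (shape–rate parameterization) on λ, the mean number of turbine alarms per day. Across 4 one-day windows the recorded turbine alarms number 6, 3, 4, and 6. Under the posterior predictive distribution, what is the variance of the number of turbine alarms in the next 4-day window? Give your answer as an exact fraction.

55/8

Total count: 6 + 3 + 4 + 6 = 19.
Total exposure: 4 days.
Posterior: α' = 3 + 19 = 22, β' = 12 + 4 = 16.
The posterior predictive for a window of length T is Negative Binomial with variance T·α'·(β'+T)/β'² = 4·22·20/256 = 55/8.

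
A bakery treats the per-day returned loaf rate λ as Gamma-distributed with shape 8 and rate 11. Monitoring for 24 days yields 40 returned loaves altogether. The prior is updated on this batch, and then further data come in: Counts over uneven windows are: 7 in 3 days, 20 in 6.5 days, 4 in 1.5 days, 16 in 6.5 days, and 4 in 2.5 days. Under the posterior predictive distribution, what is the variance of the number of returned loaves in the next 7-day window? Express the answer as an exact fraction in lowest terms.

Total count 40 over total exposure 24 days.
After the first batch: Gamma(8 + 40, 11 + 24) = Gamma(48, 35).
Total count: 7 + 20 + 4 + 16 + 4 = 51.
Total exposure: 3 + 6.5 + 1.5 + 6.5 + 2.5 = 20 days.
After the second batch: Gamma(48 + 51, 35 + 20) = Gamma(99, 55).
The posterior predictive for a window of length T is Negative Binomial with variance T·α'·(β'+T)/β'² = 7·99·62/3025 = 3906/275.

3906/275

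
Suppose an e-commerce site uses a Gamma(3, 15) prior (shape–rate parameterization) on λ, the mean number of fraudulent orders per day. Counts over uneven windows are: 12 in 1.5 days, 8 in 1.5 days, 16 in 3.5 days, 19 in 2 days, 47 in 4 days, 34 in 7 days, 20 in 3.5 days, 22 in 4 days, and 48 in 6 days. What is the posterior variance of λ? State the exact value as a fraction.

Total count: 12 + 8 + 16 + 19 + 47 + 34 + 20 + 22 + 48 = 226.
Total exposure: 1.5 + 1.5 + 3.5 + 2 + 4 + 7 + 3.5 + 4 + 6 = 33 days.
By Gamma–Poisson conjugacy, the posterior is Gamma(α + Σx, β + Σt) = Gamma(3 + 226, 15 + 33) = Gamma(229, 48).
Posterior variance = α'/β'² = 229/2304.

229/2304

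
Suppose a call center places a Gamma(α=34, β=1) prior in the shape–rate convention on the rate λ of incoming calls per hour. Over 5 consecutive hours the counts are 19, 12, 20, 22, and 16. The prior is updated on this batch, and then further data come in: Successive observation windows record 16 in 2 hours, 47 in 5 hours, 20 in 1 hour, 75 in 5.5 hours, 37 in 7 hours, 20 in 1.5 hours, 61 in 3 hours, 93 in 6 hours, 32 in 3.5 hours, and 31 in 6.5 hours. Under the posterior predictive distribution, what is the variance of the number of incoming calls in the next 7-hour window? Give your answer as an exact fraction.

209790/2209

Total count: 19 + 12 + 20 + 22 + 16 = 89.
Total exposure: 5 hours.
After the first batch: Gamma(34 + 89, 1 + 5) = Gamma(123, 6).
Total count: 16 + 47 + 20 + 75 + 37 + 20 + 61 + 93 + 32 + 31 = 432.
Total exposure: 2 + 5 + 1 + 5.5 + 7 + 1.5 + 3 + 6 + 3.5 + 6.5 = 41 hours.
After the second batch: Gamma(123 + 432, 6 + 41) = Gamma(555, 47).
The posterior predictive for a window of length T is Negative Binomial with variance T·α'·(β'+T)/β'² = 7·555·54/2209 = 209790/2209.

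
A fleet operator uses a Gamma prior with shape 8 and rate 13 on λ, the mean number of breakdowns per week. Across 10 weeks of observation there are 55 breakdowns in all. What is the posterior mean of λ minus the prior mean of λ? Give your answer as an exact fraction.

Total count 55 over total exposure 10 weeks.
The Gamma prior is conjugate for the Poisson rate, so λ | data ~ Gamma(8+55, 13+10) = Gamma(63, 23).
Posterior mean = 63/23 = 63/23; prior mean = 8/13 = 8/13. Difference = 63/23 − 8/13 = 635/299.

635/299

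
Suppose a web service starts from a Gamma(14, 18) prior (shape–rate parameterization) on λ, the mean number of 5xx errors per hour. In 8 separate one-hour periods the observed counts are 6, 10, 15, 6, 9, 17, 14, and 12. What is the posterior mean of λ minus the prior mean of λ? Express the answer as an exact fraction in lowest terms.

745/234

Total count: 6 + 10 + 15 + 6 + 9 + 17 + 14 + 12 = 89.
Total exposure: 8 hours.
Conjugate update: add total count to the shape and total exposure to the rate, giving Gamma(103, 26).
Posterior mean = 103/26 = 103/26; prior mean = 14/18 = 7/9. Difference = 103/26 − 7/9 = 745/234.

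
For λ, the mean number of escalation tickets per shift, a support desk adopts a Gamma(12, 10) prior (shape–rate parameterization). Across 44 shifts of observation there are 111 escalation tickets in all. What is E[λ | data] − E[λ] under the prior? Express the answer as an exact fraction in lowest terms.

Total count 111 over total exposure 44 shifts.
Gamma(α, β) with Poisson data over total exposure Σt gives posterior Gamma(α+Σx, β+Σt) = Gamma(123, 54).
Posterior mean = 123/54 = 41/18; prior mean = 12/10 = 6/5. Difference = 41/18 − 6/5 = 97/90.

97/90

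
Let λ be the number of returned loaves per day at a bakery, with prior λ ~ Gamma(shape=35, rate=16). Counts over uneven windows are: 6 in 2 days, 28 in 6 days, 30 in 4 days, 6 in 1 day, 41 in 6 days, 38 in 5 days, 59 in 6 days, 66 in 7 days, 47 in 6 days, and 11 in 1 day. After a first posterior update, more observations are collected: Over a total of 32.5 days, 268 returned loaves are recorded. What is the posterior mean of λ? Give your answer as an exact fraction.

254/37

Total count: 6 + 28 + 30 + 6 + 41 + 38 + 59 + 66 + 47 + 11 = 332.
Total exposure: 2 + 6 + 4 + 1 + 6 + 5 + 6 + 7 + 6 + 1 = 44 days.
After the first batch: Gamma(35 + 332, 16 + 44) = Gamma(367, 60).
Total count 268 over total exposure 32.5 days.
After the second batch: Gamma(367 + 268, 60 + 32.5) = Gamma(635, 185/2).
Posterior mean = α'/β' = 635/(185/2) = 254/37.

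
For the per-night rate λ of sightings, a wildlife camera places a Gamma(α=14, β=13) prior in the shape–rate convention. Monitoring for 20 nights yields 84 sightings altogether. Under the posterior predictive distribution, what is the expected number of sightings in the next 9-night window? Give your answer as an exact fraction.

294/11

Total count 84 over total exposure 20 nights.
Conjugate update: add total count to the shape and total exposure to the rate, giving Gamma(98, 33).
Predictive mean over a 9-night window = T·E[λ|data] = 9·98/33 = 294/11.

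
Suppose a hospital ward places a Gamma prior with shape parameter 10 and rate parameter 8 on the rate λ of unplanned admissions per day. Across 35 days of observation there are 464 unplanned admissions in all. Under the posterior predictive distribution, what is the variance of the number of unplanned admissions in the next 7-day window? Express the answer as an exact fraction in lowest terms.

165900/1849

Total count 464 over total exposure 35 days.
The Gamma prior is conjugate for the Poisson rate, so λ | data ~ Gamma(10+464, 8+35) = Gamma(474, 43).
The posterior predictive for a window of length T is Negative Binomial with variance T·α'·(β'+T)/β'² = 7·474·50/1849 = 165900/1849.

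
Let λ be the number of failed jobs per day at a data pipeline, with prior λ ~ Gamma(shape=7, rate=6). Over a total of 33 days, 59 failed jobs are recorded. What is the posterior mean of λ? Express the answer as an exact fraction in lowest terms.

22/13

Total count 59 over total exposure 33 days.
Posterior: α' = 7 + 59 = 66, β' = 6 + 33 = 39.
Posterior mean = α'/β' = 66/39 = 22/13.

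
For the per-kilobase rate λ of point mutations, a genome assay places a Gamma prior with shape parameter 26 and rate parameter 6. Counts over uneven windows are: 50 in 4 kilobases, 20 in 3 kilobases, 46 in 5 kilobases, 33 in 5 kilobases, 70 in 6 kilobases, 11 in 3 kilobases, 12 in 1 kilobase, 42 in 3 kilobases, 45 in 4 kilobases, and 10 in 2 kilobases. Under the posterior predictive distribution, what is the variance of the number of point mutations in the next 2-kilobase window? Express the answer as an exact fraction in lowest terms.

Total count: 50 + 20 + 46 + 33 + 70 + 11 + 12 + 42 + 45 + 10 = 339.
Total exposure: 4 + 3 + 5 + 5 + 6 + 3 + 1 + 3 + 4 + 2 = 36 kilobases.
By Gamma–Poisson conjugacy, the posterior is Gamma(α + Σx, β + Σt) = Gamma(26 + 339, 6 + 36) = Gamma(365, 42).
The posterior predictive for a window of length T is Negative Binomial with variance T·α'·(β'+T)/β'² = 2·365·44/1764 = 8030/441.

8030/441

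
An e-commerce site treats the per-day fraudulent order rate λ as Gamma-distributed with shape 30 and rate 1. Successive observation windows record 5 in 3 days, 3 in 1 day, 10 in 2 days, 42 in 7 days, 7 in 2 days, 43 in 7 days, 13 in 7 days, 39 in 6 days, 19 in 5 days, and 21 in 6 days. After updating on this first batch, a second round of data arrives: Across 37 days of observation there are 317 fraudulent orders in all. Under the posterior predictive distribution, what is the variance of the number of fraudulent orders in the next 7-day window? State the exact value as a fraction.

793/16

Total count: 5 + 3 + 10 + 42 + 7 + 43 + 13 + 39 + 19 + 21 = 202.
Total exposure: 3 + 1 + 2 + 7 + 2 + 7 + 7 + 6 + 5 + 6 = 46 days.
After the first batch: Gamma(30 + 202, 1 + 46) = Gamma(232, 47).
Total count 317 over total exposure 37 days.
After the second batch: Gamma(232 + 317, 47 + 37) = Gamma(549, 84).
The posterior predictive for a window of length T is Negative Binomial with variance T·α'·(β'+T)/β'² = 7·549·91/7056 = 793/16.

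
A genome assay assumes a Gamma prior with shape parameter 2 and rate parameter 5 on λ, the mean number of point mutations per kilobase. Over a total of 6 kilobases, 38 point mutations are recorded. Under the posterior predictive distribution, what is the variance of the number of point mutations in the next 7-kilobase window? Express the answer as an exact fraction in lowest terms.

Total count 38 over total exposure 6 kilobases.
By Gamma–Poisson conjugacy, the posterior is Gamma(α + Σx, β + Σt) = Gamma(2 + 38, 5 + 6) = Gamma(40, 11).
The posterior predictive for a window of length T is Negative Binomial with variance T·α'·(β'+T)/β'² = 7·40·18/121 = 5040/121.

5040/121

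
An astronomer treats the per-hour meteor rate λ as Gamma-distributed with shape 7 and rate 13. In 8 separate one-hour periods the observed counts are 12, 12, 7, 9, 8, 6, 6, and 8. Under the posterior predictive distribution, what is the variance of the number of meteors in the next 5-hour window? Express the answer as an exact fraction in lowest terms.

Total count: 12 + 12 + 7 + 9 + 8 + 6 + 6 + 8 = 68.
Total exposure: 8 hours.
Conjugate update: add total count to the shape and total exposure to the rate, giving Gamma(75, 21).
The posterior predictive for a window of length T is Negative Binomial with variance T·α'·(β'+T)/β'² = 5·75·26/441 = 3250/147.

3250/147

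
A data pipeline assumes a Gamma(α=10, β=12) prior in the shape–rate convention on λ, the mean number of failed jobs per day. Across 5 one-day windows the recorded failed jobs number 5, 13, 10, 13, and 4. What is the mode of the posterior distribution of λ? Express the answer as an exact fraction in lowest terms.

54/17

Total count: 5 + 13 + 10 + 13 + 4 = 45.
Total exposure: 5 days.
Conjugate update: add total count to the shape and total exposure to the rate, giving Gamma(55, 17).
Posterior mode = (α'−1)/β' = 54/17.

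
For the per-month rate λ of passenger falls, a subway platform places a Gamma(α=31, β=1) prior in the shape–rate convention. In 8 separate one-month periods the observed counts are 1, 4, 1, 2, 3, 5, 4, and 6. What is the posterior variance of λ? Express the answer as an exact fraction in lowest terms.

19/27

Total count: 1 + 4 + 1 + 2 + 3 + 5 + 4 + 6 = 26.
Total exposure: 8 months.
Gamma(α, β) with Poisson data over total exposure Σt gives posterior Gamma(α+Σx, β+Σt) = Gamma(57, 9).
Posterior variance = α'/β'² = 57/81 = 19/27.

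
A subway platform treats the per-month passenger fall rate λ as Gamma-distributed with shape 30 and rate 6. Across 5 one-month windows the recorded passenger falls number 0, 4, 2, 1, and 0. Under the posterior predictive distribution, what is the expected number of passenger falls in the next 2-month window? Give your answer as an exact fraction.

Total count: 0 + 4 + 2 + 1 + 0 = 7.
Total exposure: 5 months.
The Gamma prior is conjugate for the Poisson rate, so λ | data ~ Gamma(30+7, 6+5) = Gamma(37, 11).
Predictive mean over a 2-month window = T·E[λ|data] = 2·37/11 = 74/11.

74/11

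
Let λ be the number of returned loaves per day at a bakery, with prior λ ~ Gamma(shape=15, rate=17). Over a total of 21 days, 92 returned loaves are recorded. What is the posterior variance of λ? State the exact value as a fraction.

107/1444

Total count 92 over total exposure 21 days.
By Gamma–Poisson conjugacy, the posterior is Gamma(α + Σx, β + Σt) = Gamma(15 + 92, 17 + 21) = Gamma(107, 38).
Posterior variance = α'/β'² = 107/1444.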